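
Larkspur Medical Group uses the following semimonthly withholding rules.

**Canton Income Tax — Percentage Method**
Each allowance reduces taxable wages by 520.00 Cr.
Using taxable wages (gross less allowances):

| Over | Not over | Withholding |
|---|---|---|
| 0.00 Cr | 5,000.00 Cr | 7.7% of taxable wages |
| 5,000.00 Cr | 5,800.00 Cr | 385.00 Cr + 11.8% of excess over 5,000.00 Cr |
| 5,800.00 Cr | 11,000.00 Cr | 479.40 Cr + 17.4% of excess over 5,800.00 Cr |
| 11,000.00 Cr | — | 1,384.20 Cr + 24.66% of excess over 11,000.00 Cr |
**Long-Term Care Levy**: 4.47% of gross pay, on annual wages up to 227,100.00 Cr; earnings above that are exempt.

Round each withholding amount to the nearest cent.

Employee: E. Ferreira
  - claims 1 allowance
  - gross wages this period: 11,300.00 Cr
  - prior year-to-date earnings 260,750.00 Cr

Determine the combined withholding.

1,345.92 Cr

Canton Income Tax: taxable = 11,300.00 Cr − 1×520.00 Cr = 10,780.00 Cr
  479.40 Cr + 17.4% × (10,780.00 Cr − 5,800.00 Cr) = 479.40 Cr + 17.4% × 4,980.00 Cr = 1,345.92 Cr
Long-Term Care Levy: YTD 260,750.00 Cr ≥ cap 227,100.00 Cr → 0.00 Cr
Total: 1,345.92 Cr + 0.00 Cr = 1,345.92 Cr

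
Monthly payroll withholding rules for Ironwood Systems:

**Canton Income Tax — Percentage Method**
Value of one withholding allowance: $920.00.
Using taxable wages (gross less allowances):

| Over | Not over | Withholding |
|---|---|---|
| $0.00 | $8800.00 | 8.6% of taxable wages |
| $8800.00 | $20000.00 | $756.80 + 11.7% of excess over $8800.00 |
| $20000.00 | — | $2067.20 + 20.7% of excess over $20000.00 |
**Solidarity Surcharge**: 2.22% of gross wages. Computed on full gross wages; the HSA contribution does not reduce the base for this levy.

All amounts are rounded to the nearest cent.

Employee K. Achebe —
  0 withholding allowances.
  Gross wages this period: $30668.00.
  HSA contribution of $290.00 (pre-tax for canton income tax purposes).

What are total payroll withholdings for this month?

$4896.28

Canton Income Tax: taxable = $30668.00 − $290.00 = $30378.00
  $2067.20 + 20.7% × ($30378.00 − $20000.00) = $2067.20 + 20.7% × $10378.00 = $4215.45
Solidarity Surcharge: 2.22% × $30668.00 = $680.83
Total: $4215.45 + $680.83 = $4896.28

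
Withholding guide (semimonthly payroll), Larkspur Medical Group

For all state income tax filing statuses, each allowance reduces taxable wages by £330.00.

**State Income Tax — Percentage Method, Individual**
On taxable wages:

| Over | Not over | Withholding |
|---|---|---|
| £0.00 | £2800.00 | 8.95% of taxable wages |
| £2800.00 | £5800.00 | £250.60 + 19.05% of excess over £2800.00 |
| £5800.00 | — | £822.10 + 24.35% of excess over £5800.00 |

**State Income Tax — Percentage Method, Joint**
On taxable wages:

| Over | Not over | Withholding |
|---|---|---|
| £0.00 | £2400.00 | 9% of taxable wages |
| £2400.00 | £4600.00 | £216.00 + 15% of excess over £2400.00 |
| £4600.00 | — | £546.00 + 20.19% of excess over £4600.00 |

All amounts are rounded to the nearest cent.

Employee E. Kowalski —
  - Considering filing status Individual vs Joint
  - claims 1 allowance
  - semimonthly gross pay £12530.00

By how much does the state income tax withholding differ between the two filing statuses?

£300.06

State Income Tax (Individual): taxable = £12530.00 − 1×£330.00 = £12200.00
  £822.10 + 24.35% × (£12200.00 − £5800.00) = £822.10 + 24.35% × £6400.00 = £2380.50
State Income Tax (Joint): taxable = £12530.00 − 1×£330.00 = £12200.00
  £546.00 + 20.19% × (£12200.00 − £4600.00) = £546.00 + 20.19% × £7600.00 = £2080.44
Difference: |£2380.50 − £2080.44| = £300.06 (higher under Individual)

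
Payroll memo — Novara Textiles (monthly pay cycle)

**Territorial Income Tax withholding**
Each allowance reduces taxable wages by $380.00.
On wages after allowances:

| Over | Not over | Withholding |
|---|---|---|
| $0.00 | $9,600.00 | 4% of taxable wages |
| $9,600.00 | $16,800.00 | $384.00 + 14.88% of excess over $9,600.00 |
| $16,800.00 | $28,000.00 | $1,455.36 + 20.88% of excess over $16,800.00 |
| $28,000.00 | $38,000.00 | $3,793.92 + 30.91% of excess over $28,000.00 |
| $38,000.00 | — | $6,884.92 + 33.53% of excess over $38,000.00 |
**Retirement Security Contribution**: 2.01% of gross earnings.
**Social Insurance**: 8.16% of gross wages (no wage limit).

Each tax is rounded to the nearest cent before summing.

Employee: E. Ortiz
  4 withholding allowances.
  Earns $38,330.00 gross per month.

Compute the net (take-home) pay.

$27,914.75

Territorial Income Tax: taxable = $38,330.00 − 4×$380.00 = $36,810.00
  $3,793.92 + 30.91% × ($36,810.00 − $28,000.00) = $3,793.92 + 30.91% × $8,810.00 = $6,517.09
Retirement Security Contribution: 2.01% × $38,330.00 = $770.43
Social Insurance: 8.16% × $38,330.00 = $3,127.73
Total withheld: $6,517.09 + $770.43 + $3,127.73 = $10,415.25
Net pay: $38,330.00 − $10,415.25 = $27,914.75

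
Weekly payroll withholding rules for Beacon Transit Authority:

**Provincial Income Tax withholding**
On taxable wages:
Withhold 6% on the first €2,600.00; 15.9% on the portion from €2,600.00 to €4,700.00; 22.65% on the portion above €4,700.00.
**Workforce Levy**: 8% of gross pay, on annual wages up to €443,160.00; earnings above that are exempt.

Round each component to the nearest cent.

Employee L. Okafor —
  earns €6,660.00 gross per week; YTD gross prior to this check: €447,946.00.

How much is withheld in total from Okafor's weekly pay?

Provincial Income Tax: taxable = €6,660.00
  €489.90 + 22.65% × (€6,660.00 − €4,700.00) = €489.90 + 22.65% × €1,960.00 = €933.84
Workforce Levy: YTD €447,946.00 ≥ cap €443,160.00 → €0.00
Total: €933.84 + €0.00 = €933.84

€933.84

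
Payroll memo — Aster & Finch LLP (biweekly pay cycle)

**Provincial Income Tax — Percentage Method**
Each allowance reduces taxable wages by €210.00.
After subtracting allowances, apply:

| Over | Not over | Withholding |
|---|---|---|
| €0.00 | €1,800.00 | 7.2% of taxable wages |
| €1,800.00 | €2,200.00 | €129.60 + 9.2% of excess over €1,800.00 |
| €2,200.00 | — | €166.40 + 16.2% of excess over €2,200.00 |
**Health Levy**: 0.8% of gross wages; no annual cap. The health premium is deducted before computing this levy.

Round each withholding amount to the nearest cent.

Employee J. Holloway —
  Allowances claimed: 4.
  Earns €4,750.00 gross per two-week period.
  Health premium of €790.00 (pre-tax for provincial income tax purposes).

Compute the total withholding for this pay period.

€347.12

Provincial Income Tax: taxable = €4,750.00 − €790.00 − 4×€210.00 = €3,120.00
  €166.40 + 16.2% × (€3,120.00 − €2,200.00) = €166.40 + 16.2% × €920.00 = €315.44
Health Levy: 0.8% × €3,960.00 = €31.68
Total: €315.44 + €31.68 = €347.12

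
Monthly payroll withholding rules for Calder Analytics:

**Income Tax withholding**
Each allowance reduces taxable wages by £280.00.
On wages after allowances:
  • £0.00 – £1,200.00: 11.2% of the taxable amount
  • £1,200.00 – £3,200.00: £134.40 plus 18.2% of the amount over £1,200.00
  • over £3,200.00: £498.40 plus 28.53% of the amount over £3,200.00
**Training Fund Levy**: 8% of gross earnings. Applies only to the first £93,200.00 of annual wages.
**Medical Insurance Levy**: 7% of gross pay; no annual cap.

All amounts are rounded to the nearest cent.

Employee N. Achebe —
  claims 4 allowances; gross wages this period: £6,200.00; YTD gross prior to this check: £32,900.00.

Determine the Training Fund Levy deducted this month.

£496.00

Training Fund Levy: 8% × £6,200.00 = £496.00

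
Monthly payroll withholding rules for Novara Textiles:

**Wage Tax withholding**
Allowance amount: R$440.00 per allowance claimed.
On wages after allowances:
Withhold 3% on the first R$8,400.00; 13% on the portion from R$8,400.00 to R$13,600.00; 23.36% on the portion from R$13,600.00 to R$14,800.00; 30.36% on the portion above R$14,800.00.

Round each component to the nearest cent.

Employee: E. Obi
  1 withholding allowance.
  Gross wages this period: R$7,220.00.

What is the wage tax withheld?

R$203.40

Wage Tax: taxable = R$7,220.00 − 1×R$440.00 = R$6,780.00
  3% × R$6,780.00 = R$203.40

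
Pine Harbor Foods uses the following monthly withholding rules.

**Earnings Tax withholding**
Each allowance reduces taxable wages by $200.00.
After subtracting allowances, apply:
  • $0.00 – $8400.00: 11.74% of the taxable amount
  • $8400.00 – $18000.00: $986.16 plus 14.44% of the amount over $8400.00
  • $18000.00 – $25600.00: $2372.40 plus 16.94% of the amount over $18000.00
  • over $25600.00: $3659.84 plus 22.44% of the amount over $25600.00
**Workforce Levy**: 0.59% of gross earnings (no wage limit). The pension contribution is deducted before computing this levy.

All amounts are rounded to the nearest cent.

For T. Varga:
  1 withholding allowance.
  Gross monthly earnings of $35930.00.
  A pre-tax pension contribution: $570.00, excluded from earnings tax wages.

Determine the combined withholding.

$6013.72

Earnings Tax: taxable = $35930.00 − $570.00 − 1×$200.00 = $35160.00
  $3659.84 + 22.44% × ($35160.00 − $25600.00) = $3659.84 + 22.44% × $9560.00 = $5805.10
Workforce Levy: 0.59% × $35360.00 = $208.62
Total: $5805.10 + $208.62 = $6013.72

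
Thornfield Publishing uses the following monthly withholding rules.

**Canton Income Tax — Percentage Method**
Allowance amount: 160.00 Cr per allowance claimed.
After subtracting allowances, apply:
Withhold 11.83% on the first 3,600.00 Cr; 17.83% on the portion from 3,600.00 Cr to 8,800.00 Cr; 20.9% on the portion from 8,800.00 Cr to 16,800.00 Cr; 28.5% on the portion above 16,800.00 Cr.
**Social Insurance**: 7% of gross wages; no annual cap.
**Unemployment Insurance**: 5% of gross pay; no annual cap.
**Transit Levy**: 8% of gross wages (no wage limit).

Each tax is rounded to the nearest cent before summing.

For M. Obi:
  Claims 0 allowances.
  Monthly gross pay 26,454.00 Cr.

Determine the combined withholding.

Canton Income Tax: taxable = 26,454.00 Cr
  3,025.04 Cr + 28.5% × (26,454.00 Cr − 16,800.00 Cr) = 3,025.04 Cr + 28.5% × 9,654.00 Cr = 5,776.43 Cr
Social Insurance: 7% × 26,454.00 Cr = 1,851.78 Cr
Unemployment Insurance: 5% × 26,454.00 Cr = 1,322.70 Cr
Transit Levy: 8% × 26,454.00 Cr = 2,116.32 Cr
Total: 5,776.43 Cr + 1,851.78 Cr + 1,322.70 Cr + 2,116.32 Cr = 11,067.23 Cr

11,067.23 Cr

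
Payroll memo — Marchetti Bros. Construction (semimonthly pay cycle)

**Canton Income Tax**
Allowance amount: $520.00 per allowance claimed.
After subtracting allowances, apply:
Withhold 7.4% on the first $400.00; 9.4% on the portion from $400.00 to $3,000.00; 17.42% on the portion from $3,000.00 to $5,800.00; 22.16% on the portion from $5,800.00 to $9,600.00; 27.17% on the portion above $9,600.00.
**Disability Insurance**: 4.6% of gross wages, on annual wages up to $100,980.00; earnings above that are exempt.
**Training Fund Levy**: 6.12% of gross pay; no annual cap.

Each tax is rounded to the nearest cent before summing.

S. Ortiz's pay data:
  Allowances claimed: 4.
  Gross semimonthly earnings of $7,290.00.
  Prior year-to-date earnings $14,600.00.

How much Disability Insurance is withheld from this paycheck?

Disability Insurance: 4.6% × $7,290.00 = $335.34

$335.34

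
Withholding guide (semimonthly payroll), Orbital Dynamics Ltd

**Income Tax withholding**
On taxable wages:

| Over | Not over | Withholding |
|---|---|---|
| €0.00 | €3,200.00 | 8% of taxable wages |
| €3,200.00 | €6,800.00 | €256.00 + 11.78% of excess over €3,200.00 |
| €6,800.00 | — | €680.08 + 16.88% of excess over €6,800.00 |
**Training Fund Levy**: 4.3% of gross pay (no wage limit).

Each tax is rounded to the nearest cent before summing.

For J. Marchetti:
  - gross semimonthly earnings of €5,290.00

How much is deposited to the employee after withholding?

Income Tax: taxable = €5,290.00
  €256.00 + 11.78% × (€5,290.00 − €3,200.00) = €256.00 + 11.78% × €2,090.00 = €502.20
Training Fund Levy: 4.3% × €5,290.00 = €227.47
Total withheld: €502.20 + €227.47 = €729.67
Net pay: €5,290.00 − €729.67 = €4,560.33

€4,560.33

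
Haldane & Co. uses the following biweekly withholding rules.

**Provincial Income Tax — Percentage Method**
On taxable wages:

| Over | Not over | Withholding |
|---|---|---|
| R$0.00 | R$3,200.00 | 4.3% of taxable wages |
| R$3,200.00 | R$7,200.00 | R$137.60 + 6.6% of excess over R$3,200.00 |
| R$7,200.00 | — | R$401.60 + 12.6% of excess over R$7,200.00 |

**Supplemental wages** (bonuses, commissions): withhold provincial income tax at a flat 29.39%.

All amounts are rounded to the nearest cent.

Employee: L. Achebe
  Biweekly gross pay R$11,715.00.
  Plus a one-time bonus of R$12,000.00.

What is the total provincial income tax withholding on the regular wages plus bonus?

Provincial Income Tax: taxable = R$11,715.00
  R$401.60 + 12.6% × (R$11,715.00 − R$7,200.00) = R$401.60 + 12.6% × R$4,515.00 = R$970.49
Supplemental (29.39% flat on bonus): 29.39% × R$12,000.00 = R$3,526.80
Total provincial income tax: R$970.49 + R$3,526.80 = R$4,497.29

R$4,497.29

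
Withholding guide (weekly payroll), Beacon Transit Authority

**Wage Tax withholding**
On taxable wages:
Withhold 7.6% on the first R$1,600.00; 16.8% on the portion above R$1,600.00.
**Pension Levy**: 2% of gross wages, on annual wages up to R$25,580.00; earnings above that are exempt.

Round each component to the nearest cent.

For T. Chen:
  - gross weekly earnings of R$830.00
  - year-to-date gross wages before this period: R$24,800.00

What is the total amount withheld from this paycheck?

R$78.68

Wage Tax: taxable = R$830.00
  7.6% × R$830.00 = R$63.08
Pension Levy: cap R$25,580.00 − YTD R$24,800.00 = R$780.00 subject; 2% × R$780.00 = R$15.60
Total: R$63.08 + R$15.60 = R$78.68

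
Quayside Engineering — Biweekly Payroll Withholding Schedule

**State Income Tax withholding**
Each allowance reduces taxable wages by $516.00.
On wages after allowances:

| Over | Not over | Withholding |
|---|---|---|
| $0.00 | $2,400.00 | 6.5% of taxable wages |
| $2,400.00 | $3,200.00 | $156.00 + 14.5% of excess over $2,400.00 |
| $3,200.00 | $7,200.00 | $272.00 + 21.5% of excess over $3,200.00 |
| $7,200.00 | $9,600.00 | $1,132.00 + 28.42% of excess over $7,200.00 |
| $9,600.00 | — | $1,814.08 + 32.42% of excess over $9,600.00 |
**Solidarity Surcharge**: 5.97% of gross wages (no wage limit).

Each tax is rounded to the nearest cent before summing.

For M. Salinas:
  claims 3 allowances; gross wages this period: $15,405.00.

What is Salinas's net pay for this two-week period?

$11,291.12

State Income Tax: taxable = $15,405.00 − 3×$516.00 = $13,857.00
  $1,814.08 + 32.42% × ($13,857.00 − $9,600.00) = $1,814.08 + 32.42% × $4,257.00 = $3,194.20
Solidarity Surcharge: 5.97% × $15,405.00 = $919.68
Total withheld: $3,194.20 + $919.68 = $4,113.88
Net pay: $15,405.00 − $4,113.88 = $11,291.12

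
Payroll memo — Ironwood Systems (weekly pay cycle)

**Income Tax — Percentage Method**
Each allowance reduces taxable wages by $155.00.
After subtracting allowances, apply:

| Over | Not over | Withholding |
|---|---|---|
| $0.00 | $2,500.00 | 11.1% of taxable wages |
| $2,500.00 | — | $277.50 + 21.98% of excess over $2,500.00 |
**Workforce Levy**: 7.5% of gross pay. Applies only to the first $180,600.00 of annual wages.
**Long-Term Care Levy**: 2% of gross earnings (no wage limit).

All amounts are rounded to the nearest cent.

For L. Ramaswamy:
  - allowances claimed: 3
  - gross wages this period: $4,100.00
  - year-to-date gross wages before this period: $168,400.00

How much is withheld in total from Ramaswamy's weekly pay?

$916.47

Income Tax: taxable = $4,100.00 − 3×$155.00 = $3,635.00
  $277.50 + 21.98% × ($3,635.00 − $2,500.00) = $277.50 + 21.98% × $1,135.00 = $526.97
Workforce Levy: 7.5% × $4,100.00 = $307.50
Long-Term Care Levy: 2% × $4,100.00 = $82.00
Total: $526.97 + $307.50 + $82.00 = $916.47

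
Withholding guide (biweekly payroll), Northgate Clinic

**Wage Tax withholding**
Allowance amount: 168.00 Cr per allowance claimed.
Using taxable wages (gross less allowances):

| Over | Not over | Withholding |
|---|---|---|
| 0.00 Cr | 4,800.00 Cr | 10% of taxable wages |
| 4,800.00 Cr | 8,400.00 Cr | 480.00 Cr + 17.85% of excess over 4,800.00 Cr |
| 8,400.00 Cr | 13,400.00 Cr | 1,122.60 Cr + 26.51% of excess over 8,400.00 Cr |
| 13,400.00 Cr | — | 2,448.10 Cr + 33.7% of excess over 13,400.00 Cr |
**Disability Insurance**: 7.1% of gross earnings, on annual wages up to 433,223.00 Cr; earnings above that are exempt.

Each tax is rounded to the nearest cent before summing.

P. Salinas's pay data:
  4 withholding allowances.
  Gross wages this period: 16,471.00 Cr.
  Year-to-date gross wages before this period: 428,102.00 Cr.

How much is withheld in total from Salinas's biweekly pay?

3,620.15 Cr

Wage Tax: taxable = 16,471.00 Cr − 4×168.00 Cr = 15,799.00 Cr
  2,448.10 Cr + 33.7% × (15,799.00 Cr − 13,400.00 Cr) = 2,448.10 Cr + 33.7% × 2,399.00 Cr = 3,256.56 Cr
Disability Insurance: cap 433,223.00 Cr − YTD 428,102.00 Cr = 5,121.00 Cr subject; 7.1% × 5,121.00 Cr = 363.59 Cr
Total: 3,256.56 Cr + 363.59 Cr = 3,620.15 Cr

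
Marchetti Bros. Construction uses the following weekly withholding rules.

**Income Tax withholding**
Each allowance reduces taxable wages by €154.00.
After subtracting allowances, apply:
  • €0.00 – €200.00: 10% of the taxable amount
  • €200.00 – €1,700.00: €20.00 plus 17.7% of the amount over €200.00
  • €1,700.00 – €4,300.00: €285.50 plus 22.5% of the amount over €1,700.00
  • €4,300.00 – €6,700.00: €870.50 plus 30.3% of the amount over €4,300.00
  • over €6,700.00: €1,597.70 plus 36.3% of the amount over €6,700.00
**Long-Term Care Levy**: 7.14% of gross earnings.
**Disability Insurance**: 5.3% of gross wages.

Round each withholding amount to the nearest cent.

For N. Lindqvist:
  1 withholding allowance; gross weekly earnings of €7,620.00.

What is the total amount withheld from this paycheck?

€2,823.69

Income Tax: taxable = €7,620.00 − 1×€154.00 = €7,466.00
  €1,597.70 + 36.3% × (€7,466.00 − €6,700.00) = €1,597.70 + 36.3% × €766.00 = €1,875.76
Long-Term Care Levy: 7.14% × €7,620.00 = €544.07
Disability Insurance: 5.3% × €7,620.00 = €403.86
Total: €1,875.76 + €544.07 + €403.86 = €2,823.69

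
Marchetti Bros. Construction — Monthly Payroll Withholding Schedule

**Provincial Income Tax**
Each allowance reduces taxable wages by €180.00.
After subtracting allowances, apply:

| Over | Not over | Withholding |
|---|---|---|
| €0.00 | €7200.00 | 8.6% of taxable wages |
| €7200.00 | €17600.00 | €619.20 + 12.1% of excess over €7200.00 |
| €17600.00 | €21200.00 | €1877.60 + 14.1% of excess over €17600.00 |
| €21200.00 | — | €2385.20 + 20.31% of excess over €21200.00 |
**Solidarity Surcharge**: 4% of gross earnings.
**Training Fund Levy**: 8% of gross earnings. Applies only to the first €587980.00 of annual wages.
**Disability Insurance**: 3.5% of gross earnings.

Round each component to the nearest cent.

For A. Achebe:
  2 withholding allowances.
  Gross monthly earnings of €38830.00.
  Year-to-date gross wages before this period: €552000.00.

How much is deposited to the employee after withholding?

Provincial Income Tax: taxable = €38830.00 − 2×€180.00 = €38470.00
  €2385.20 + 20.31% × (€38470.00 − €21200.00) = €2385.20 + 20.31% × €17270.00 = €5892.74
Solidarity Surcharge: 4% × €38830.00 = €1553.20
Training Fund Levy: cap €587980.00 − YTD €552000.00 = €35980.00 subject; 8% × €35980.00 = €2878.40
Disability Insurance: 3.5% × €38830.00 = €1359.05
Total withheld: €5892.74 + €1553.20 + €2878.40 + €1359.05 = €11683.39
Net pay: €38830.00 − €11683.39 = €27146.61

€27146.61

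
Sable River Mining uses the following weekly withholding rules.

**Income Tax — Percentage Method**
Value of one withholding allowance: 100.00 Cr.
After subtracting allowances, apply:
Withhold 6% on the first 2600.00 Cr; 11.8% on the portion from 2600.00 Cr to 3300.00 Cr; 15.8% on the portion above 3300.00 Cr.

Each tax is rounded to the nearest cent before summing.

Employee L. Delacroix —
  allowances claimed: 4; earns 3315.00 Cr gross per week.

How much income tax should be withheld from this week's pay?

Income Tax: taxable = 3315.00 Cr − 4×100.00 Cr = 2915.00 Cr
  156.00 Cr + 11.8% × (2915.00 Cr − 2600.00 Cr) = 156.00 Cr + 11.8% × 315.00 Cr = 193.17 Cr

193.17 Cr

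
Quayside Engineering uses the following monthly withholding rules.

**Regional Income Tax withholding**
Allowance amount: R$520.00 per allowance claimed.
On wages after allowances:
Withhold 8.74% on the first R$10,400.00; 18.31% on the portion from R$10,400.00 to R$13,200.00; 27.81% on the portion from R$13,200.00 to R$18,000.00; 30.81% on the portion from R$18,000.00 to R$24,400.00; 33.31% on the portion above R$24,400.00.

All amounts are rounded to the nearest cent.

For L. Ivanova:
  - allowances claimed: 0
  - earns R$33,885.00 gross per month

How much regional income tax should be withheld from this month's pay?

Regional Income Tax: taxable = R$33,885.00
  R$4,728.36 + 33.31% × (R$33,885.00 − R$24,400.00) = R$4,728.36 + 33.31% × R$9,485.00 = R$7,887.81

R$7,887.81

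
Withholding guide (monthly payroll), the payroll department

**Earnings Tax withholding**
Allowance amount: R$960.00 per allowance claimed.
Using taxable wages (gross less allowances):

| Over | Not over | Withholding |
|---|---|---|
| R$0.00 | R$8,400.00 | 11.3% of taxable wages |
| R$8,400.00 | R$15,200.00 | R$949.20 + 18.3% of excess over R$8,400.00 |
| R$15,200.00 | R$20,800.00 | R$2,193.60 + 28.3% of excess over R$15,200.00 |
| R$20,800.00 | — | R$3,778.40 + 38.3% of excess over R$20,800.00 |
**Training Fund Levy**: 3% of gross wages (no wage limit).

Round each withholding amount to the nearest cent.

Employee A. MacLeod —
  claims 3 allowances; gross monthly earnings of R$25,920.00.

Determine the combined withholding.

R$5,413.92

Earnings Tax: taxable = R$25,920.00 − 3×R$960.00 = R$23,040.00
  R$3,778.40 + 38.3% × (R$23,040.00 − R$20,800.00) = R$3,778.40 + 38.3% × R$2,240.00 = R$4,636.32
Training Fund Levy: 3% × R$25,920.00 = R$777.60
Total: R$4,636.32 + R$777.60 = R$5,413.92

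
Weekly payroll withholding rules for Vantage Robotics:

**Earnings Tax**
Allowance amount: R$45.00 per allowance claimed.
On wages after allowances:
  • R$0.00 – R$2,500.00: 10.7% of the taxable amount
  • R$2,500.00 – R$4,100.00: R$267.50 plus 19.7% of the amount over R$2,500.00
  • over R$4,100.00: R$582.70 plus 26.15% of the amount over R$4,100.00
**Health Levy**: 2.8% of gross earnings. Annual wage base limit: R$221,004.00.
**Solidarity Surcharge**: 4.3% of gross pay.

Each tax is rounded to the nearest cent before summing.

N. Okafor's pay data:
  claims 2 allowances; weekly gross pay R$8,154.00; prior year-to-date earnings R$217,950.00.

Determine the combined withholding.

Earnings Tax: taxable = R$8,154.00 − 2×R$45.00 = R$8,064.00
  R$582.70 + 26.15% × (R$8,064.00 − R$4,100.00) = R$582.70 + 26.15% × R$3,964.00 = R$1,619.29
Health Levy: cap R$221,004.00 − YTD R$217,950.00 = R$3,054.00 subject; 2.8% × R$3,054.00 = R$85.51
Solidarity Surcharge: 4.3% × R$8,154.00 = R$350.62
Total: R$1,619.29 + R$85.51 + R$350.62 = R$2,055.42

R$2,055.42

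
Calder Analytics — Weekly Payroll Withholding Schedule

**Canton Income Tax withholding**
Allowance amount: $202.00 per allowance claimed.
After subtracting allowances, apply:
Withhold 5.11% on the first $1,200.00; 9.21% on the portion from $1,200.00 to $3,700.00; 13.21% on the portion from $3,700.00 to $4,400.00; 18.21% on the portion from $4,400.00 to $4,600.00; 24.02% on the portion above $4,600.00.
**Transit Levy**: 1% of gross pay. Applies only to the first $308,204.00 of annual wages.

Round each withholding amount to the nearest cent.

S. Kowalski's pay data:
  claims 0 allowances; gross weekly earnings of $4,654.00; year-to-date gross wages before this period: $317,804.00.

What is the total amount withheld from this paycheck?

$433.43

Canton Income Tax: taxable = $4,654.00
  $420.46 + 24.02% × ($4,654.00 − $4,600.00) = $420.46 + 24.02% × $54.00 = $433.43
Transit Levy: YTD $317,804.00 ≥ cap $308,204.00 → $0.00
Total: $433.43 + $0.00 = $433.43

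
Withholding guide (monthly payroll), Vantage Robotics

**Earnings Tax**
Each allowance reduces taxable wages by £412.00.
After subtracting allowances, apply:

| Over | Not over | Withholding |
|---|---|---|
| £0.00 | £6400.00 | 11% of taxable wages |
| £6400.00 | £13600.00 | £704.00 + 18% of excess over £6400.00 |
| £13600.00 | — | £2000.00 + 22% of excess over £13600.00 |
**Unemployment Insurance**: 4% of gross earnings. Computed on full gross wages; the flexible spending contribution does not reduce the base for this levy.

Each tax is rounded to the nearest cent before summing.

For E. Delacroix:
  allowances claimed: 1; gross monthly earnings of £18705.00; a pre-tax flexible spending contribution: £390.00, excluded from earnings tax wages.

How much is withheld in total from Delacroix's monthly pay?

Earnings Tax: taxable = £18705.00 − £390.00 − 1×£412.00 = £17903.00
  £2000.00 + 22% × (£17903.00 − £13600.00) = £2000.00 + 22% × £4303.00 = £2946.66
Unemployment Insurance: 4% × £18705.00 = £748.20
Total: £2946.66 + £748.20 = £3694.86

£3694.86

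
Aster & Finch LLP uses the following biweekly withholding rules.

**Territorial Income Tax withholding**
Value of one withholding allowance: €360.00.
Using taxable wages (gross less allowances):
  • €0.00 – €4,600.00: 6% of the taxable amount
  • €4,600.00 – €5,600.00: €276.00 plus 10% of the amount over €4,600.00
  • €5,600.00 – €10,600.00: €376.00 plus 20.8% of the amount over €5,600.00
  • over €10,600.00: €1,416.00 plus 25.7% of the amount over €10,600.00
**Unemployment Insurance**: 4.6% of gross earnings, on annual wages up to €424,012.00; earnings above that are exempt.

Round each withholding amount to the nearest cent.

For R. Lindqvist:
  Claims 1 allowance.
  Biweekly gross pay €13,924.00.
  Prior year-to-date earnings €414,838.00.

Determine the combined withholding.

Territorial Income Tax: taxable = €13,924.00 − 1×€360.00 = €13,564.00
  €1,416.00 + 25.7% × (€13,564.00 − €10,600.00) = €1,416.00 + 25.7% × €2,964.00 = €2,177.75
Unemployment Insurance: cap €424,012.00 − YTD €414,838.00 = €9,174.00 subject; 4.6% × €9,174.00 = €422.00
Total: €2,177.75 + €422.00 = €2,599.75

€2,599.75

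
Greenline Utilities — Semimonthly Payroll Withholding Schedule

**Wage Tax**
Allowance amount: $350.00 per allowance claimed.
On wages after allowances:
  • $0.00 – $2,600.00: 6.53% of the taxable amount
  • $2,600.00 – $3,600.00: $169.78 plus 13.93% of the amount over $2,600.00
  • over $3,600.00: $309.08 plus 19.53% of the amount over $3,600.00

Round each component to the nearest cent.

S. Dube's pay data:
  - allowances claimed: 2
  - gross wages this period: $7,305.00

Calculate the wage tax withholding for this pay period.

$895.96

Wage Tax: taxable = $7,305.00 − 2×$350.00 = $6,605.00
  $309.08 + 19.53% × ($6,605.00 − $3,600.00) = $309.08 + 19.53% × $3,005.00 = $895.96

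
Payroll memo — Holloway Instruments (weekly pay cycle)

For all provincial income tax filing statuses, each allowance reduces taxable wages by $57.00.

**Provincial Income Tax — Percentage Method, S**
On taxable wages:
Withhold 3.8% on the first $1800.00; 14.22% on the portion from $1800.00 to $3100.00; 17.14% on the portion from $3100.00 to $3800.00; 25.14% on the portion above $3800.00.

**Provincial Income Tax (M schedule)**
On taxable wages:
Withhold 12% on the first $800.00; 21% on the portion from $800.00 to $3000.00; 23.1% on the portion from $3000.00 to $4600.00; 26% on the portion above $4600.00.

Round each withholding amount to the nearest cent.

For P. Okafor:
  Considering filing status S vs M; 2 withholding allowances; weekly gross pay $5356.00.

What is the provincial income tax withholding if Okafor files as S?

$735.76

Provincial Income Tax (S): taxable = $5356.00 − 2×$57.00 = $5242.00
  $373.24 + 25.14% × ($5242.00 − $3800.00) = $373.24 + 25.14% × $1442.00 = $735.76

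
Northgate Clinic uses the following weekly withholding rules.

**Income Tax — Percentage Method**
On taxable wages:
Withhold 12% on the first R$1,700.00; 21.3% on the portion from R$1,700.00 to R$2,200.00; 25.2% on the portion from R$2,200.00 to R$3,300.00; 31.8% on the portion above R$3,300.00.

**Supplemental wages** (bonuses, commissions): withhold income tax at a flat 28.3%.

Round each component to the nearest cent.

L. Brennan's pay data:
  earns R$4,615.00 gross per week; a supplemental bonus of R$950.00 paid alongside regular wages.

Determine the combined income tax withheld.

R$1,274.72

Income Tax: taxable = R$4,615.00
  R$587.70 + 31.8% × (R$4,615.00 − R$3,300.00) = R$587.70 + 31.8% × R$1,315.00 = R$1,005.87
Supplemental (28.3% flat on bonus): 28.3% × R$950.00 = R$268.85
Total income tax: R$1,005.87 + R$268.85 = R$1,274.72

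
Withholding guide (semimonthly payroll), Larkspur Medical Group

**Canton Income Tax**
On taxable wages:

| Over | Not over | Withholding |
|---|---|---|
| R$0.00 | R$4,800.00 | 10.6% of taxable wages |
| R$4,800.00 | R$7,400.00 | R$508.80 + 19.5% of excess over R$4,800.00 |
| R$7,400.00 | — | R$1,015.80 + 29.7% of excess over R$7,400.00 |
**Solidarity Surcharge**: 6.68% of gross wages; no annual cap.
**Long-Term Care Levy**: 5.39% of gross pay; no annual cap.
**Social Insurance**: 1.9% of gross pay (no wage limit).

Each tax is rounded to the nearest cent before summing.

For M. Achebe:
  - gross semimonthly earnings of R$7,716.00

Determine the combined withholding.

Canton Income Tax: taxable = R$7,716.00
  R$1,015.80 + 29.7% × (R$7,716.00 − R$7,400.00) = R$1,015.80 + 29.7% × R$316.00 = R$1,109.65
Solidarity Surcharge: 6.68% × R$7,716.00 = R$515.43
Long-Term Care Levy: 5.39% × R$7,716.00 = R$415.89
Social Insurance: 1.9% × R$7,716.00 = R$146.60
Total: R$1,109.65 + R$515.43 + R$415.89 + R$146.60 = R$2,187.57

R$2,187.57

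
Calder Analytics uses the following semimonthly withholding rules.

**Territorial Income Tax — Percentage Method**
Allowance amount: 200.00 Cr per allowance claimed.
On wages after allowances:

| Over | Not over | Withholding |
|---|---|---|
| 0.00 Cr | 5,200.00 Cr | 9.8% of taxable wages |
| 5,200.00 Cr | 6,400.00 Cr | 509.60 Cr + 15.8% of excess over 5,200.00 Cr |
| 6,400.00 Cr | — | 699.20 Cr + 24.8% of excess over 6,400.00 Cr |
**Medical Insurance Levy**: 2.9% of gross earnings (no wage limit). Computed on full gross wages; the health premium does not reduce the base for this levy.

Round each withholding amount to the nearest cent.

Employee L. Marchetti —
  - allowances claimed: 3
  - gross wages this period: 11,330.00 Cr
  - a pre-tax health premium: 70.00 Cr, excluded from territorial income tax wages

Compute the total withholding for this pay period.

2,084.25 Cr

Territorial Income Tax: taxable = 11,330.00 Cr − 70.00 Cr − 3×200.00 Cr = 10,660.00 Cr
  699.20 Cr + 24.8% × (10,660.00 Cr − 6,400.00 Cr) = 699.20 Cr + 24.8% × 4,260.00 Cr = 1,755.68 Cr
Medical Insurance Levy: 2.9% × 11,330.00 Cr = 328.57 Cr
Total: 1,755.68 Cr + 328.57 Cr = 2,084.25 Cr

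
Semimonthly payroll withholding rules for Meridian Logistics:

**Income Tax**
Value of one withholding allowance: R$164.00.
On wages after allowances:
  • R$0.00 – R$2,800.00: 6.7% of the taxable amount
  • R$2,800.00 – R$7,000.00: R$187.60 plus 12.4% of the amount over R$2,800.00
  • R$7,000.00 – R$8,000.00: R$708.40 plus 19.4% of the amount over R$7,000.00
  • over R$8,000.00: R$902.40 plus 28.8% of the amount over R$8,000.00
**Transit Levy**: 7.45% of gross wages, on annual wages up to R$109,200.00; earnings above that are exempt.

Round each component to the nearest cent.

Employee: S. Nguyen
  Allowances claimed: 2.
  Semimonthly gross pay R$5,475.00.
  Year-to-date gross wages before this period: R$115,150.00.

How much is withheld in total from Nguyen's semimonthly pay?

R$478.63

Income Tax: taxable = R$5,475.00 − 2×R$164.00 = R$5,147.00
  R$187.60 + 12.4% × (R$5,147.00 − R$2,800.00) = R$187.60 + 12.4% × R$2,347.00 = R$478.63
Transit Levy: YTD R$115,150.00 ≥ cap R$109,200.00 → R$0.00
Total: R$478.63 + R$0.00 = R$478.63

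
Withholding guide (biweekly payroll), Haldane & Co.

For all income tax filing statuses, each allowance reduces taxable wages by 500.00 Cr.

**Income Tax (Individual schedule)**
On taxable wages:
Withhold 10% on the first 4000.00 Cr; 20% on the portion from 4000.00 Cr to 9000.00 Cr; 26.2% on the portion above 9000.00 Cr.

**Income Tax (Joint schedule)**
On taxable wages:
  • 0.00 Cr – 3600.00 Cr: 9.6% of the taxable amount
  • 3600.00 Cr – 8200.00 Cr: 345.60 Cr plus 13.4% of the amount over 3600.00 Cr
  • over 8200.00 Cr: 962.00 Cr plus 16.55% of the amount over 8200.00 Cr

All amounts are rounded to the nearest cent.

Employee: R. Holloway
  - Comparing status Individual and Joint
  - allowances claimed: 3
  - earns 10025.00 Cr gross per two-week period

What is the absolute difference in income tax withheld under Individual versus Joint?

289.21 Cr

Income Tax (Individual): taxable = 10025.00 Cr − 3×500.00 Cr = 8525.00 Cr
  400.00 Cr + 20% × (8525.00 Cr − 4000.00 Cr) = 400.00 Cr + 20% × 4525.00 Cr = 1305.00 Cr
Income Tax (Joint): taxable = 10025.00 Cr − 3×500.00 Cr = 8525.00 Cr
  962.00 Cr + 16.55% × (8525.00 Cr − 8200.00 Cr) = 962.00 Cr + 16.55% × 325.00 Cr = 1015.79 Cr
Difference: |1305.00 Cr − 1015.79 Cr| = 289.21 Cr (higher under Individual)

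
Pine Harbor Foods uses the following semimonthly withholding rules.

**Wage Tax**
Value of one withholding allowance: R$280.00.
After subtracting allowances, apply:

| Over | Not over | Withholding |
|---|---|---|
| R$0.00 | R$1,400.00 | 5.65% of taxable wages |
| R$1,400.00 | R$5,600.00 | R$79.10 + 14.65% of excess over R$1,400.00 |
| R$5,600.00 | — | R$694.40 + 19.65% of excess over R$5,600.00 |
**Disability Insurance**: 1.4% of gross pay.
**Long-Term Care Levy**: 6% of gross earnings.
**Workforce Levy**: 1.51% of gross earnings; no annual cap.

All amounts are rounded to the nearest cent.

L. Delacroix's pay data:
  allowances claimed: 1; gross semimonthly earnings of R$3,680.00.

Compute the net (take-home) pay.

Wage Tax: taxable = R$3,680.00 − 1×R$280.00 = R$3,400.00
  R$79.10 + 14.65% × (R$3,400.00 − R$1,400.00) = R$79.10 + 14.65% × R$2,000.00 = R$372.10
Disability Insurance: 1.4% × R$3,680.00 = R$51.52
Long-Term Care Levy: 6% × R$3,680.00 = R$220.80
Workforce Levy: 1.51% × R$3,680.00 = R$55.57
Total withheld: R$372.10 + R$51.52 + R$220.80 + R$55.57 = R$699.99
Net pay: R$3,680.00 − R$699.99 = R$2,980.01

R$2,980.01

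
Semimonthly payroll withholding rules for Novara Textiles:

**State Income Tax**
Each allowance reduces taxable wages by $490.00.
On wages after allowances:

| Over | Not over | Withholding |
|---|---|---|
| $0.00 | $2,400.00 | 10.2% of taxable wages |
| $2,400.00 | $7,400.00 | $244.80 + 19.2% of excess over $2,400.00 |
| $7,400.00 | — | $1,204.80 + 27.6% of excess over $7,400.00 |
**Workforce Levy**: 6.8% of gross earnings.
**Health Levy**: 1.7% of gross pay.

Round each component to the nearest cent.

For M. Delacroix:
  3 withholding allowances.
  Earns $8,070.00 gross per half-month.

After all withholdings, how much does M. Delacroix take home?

$6,332.85

State Income Tax: taxable = $8,070.00 − 3×$490.00 = $6,600.00
  $244.80 + 19.2% × ($6,600.00 − $2,400.00) = $244.80 + 19.2% × $4,200.00 = $1,051.20
Workforce Levy: 6.8% × $8,070.00 = $548.76
Health Levy: 1.7% × $8,070.00 = $137.19
Total withheld: $1,051.20 + $548.76 + $137.19 = $1,737.15
Net pay: $8,070.00 − $1,737.15 = $6,332.85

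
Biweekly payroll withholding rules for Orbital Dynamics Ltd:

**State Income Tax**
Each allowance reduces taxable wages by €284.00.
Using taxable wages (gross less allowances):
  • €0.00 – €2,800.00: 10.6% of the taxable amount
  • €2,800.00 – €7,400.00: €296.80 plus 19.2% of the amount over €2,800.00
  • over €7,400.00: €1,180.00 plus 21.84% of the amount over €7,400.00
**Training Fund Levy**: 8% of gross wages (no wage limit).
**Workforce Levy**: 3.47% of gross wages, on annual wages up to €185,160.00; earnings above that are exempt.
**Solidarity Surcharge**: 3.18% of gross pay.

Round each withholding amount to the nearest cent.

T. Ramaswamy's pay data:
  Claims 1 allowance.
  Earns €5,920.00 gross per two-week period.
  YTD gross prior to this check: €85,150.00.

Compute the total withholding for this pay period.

State Income Tax: taxable = €5,920.00 − 1×€284.00 = €5,636.00
  €296.80 + 19.2% × (€5,636.00 − €2,800.00) = €296.80 + 19.2% × €2,836.00 = €841.31
Training Fund Levy: 8% × €5,920.00 = €473.60
Workforce Levy: 3.47% × €5,920.00 = €205.42
Solidarity Surcharge: 3.18% × €5,920.00 = €188.26
Total: €841.31 + €473.60 + €205.42 + €188.26 = €1,708.59

€1,708.59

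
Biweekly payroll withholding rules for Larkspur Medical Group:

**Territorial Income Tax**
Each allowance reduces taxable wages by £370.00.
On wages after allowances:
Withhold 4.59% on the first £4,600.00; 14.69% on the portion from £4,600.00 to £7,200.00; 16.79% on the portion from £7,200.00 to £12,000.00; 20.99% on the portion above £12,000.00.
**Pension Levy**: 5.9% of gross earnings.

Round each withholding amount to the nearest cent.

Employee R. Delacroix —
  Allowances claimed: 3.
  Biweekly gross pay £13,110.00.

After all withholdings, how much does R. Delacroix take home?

Territorial Income Tax: taxable = £13,110.00 − 3×£370.00 = £12,000.00
  £593.08 + 16.79% × (£12,000.00 − £7,200.00) = £593.08 + 16.79% × £4,800.00 = £1,399.00
Pension Levy: 5.9% × £13,110.00 = £773.49
Total withheld: £1,399.00 + £773.49 = £2,172.49
Net pay: £13,110.00 − £2,172.49 = £10,937.51

£10,937.51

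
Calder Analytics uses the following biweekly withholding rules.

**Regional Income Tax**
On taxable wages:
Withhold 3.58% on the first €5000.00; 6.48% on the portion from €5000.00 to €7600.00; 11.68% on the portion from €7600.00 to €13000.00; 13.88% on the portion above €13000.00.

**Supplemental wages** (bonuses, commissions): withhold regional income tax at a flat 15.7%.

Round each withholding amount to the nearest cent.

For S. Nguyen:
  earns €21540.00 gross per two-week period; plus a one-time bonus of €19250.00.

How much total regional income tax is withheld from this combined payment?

€5185.80

Regional Income Tax: taxable = €21540.00
  €978.20 + 13.88% × (€21540.00 − €13000.00) = €978.20 + 13.88% × €8540.00 = €2163.55
Supplemental (15.7% flat on bonus): 15.7% × €19250.00 = €3022.25
Total regional income tax: €2163.55 + €3022.25 = €5185.80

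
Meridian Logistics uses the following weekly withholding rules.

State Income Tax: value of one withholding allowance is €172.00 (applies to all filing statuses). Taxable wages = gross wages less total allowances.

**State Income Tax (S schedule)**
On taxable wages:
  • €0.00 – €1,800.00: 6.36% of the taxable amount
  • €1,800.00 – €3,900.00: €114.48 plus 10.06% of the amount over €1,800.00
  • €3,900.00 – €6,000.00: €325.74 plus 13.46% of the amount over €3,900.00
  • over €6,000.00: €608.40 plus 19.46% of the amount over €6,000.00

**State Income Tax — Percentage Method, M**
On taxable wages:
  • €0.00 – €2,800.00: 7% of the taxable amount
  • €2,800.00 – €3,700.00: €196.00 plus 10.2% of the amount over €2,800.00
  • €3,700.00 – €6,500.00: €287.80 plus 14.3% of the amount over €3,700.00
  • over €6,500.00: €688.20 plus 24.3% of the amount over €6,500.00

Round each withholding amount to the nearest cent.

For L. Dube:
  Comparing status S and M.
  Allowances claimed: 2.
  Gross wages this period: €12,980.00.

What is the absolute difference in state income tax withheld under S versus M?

€279.48

State Income Tax (S): taxable = €12,980.00 − 2×€172.00 = €12,636.00
  €608.40 + 19.46% × (€12,636.00 − €6,000.00) = €608.40 + 19.46% × €6,636.00 = €1,899.77
State Income Tax (M): taxable = €12,980.00 − 2×€172.00 = €12,636.00
  €688.20 + 24.3% × (€12,636.00 − €6,500.00) = €688.20 + 24.3% × €6,136.00 = €2,179.25
Difference: |€1,899.77 − €2,179.25| = €279.48 (higher under M)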